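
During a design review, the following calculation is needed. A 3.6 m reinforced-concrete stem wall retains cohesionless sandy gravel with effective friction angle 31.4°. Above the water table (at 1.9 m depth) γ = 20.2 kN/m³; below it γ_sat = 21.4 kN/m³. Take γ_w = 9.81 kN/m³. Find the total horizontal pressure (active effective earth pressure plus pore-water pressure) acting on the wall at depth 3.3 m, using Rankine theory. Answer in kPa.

30.9 kPa

K_a = (1 − sin φ)/(1 + sin φ) = 0.3149.
γ' = 21.4 − 9.81 = 11.59 kN/m³.
Effective vertical stress at 3.3 m: σ'_v = 20.2×1.9 + 11.59×1.40 = 54.61 kPa.
σ'_h = K_a σ'_v = 0.3149 × 54.61 = 17.20 kPa; u = γ_w × 1.40 = 13.73 kPa.
Total σ_h = 17.20 + 13.73 = 30.93 kPa.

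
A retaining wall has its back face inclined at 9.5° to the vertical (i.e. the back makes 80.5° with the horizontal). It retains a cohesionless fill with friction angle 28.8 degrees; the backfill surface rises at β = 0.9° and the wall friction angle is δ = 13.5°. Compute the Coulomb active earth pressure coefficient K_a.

K_a = sin²(α+φ) / [sin²α · sin(α−δ) · (1 + √{sin(φ+δ)sin(φ−β) / (sin(α−δ)sin(α+β))})²].
With α = 80.5°, φ = 28.8°, δ = 13.5°, β = 0.9°: K_a = 0.3944.

0.394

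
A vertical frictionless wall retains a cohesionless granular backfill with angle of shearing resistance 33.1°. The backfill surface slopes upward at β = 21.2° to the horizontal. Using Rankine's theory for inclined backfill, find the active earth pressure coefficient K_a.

K_a = cos β · (cos β − √(cos²β − cos²φ)) / (cos β + √(cos²β − cos²φ)).
cos β = 0.9323, cos φ = 0.8377, √(cos²β − cos²φ) = 0.4092.
K_a = 0.9323 × (0.9323 − 0.4092)/(0.9323 + 0.4092) = 0.3635.

0.364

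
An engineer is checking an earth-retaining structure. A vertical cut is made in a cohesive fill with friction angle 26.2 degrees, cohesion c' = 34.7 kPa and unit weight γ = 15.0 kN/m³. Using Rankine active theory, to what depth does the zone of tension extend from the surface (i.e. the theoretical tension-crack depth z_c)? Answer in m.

7.43 m

K_a = tan²(45° − 26.2°/2) = 0.3874; √K_a = 0.6224.
The active pressure is zero where K_a γ z = 2c√K_a, so z_c = 2c/(γ√K_a) = 2×34.7/(15.0×0.6224) = 7.433 m.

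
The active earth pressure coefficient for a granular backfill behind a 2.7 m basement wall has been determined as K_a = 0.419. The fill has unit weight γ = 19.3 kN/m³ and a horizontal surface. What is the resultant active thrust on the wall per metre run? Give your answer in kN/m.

29.5 kN/m

P = ½ K_a γ H² = 0.5 × 0.419 × 19.3 × 2.7² = 29.48 kN/m.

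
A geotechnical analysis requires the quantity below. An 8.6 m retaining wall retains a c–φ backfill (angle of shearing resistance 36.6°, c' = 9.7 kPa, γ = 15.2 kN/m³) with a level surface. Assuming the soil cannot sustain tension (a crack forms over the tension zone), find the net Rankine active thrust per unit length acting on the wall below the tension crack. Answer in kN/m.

70.7 kN/m

K_a = 0.2530; √K_a = 0.5029.
Tension-crack depth z_c = 2c/(γ√K_a) = 2×9.7/(15.2×0.5029) = 2.538 m.
σ_a at base = K_a γ H − 2c√K_a = 0.2530×15.2×8.6 − 2×9.7×0.5029 = 23.31 kPa.
P_a = ½ × 23.31 × (H − z_c) = 0.5×23.31×6.062 = 70.65 kN/m.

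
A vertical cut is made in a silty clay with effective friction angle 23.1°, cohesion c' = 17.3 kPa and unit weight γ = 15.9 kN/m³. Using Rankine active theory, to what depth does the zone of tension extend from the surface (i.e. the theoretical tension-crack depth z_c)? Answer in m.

3.29 m

K_a = tan²(45° − 23.1°/2) = 0.4364; √K_a = 0.6606.
The active pressure is zero where K_a γ z = 2c√K_a, so z_c = 2c/(γ√K_a) = 2×17.3/(15.9×0.6606) = 3.294 m.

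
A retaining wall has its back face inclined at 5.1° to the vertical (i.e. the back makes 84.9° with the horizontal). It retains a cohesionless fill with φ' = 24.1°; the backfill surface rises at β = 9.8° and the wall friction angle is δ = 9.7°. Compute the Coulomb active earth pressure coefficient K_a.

0.491

K_a = sin²(α+φ) / [sin²α · sin(α−δ) · (1 + √{sin(φ+δ)sin(φ−β) / (sin(α−δ)sin(α+β))})²].
With α = 84.9°, φ = 24.1°, δ = 9.7°, β = 9.8°: K_a = 0.4911.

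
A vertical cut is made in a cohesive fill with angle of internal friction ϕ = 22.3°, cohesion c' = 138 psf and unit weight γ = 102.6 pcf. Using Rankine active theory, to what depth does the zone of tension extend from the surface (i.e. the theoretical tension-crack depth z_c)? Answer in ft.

K_a = tan²(45° − 22.3°/2) = 0.4498; √K_a = 0.6707.
The active pressure is zero where K_a γ z = 2c√K_a, so z_c = 2c/(γ√K_a) = 2×138/(102.6×0.6707) = 4.011 ft.

4.01 ft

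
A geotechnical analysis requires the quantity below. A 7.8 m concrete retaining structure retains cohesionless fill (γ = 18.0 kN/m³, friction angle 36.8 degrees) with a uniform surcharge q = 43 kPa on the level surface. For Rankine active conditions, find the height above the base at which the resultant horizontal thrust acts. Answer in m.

3.09 m

K_a = 0.2508.
Triangular part P₁ = ½K_aγH² = 137.3 at H/3 = 2.600 m; rectangular part P₂ = K_a q H = 84.11 at H/2 = 3.900 m.
ȳ = (P₁·2.600 + P₂·3.900)/(P₁+P₂) = 3.094 m.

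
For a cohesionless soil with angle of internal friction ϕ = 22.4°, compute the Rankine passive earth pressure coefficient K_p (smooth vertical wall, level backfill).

K_p = (1 + sin φ)/(1 − sin φ) = tan²(45° + 22.4°/2) = 2.231.

2.23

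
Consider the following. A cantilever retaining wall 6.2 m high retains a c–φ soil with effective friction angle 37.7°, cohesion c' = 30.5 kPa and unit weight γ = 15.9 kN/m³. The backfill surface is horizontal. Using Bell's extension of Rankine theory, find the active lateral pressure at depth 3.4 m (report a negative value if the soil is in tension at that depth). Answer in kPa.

-16.9 kPa

K_a = (1 − sin φ)/(1 + sin φ) = 0.2411.
σ_a = K_a γ z − 2c√K_a = 0.2411×15.9×3.4 − 2×30.5×0.4910 = -16.92 kPa.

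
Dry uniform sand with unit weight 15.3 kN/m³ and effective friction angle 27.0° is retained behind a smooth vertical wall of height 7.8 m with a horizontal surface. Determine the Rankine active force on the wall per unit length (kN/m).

K_a = tan²(45° − φ/2) = 0.3755.
P_a = ½ K_a γ H² = 0.5 × 0.3755 × 15.3 × 7.8² = 174.8 kN/m.

175 kN/m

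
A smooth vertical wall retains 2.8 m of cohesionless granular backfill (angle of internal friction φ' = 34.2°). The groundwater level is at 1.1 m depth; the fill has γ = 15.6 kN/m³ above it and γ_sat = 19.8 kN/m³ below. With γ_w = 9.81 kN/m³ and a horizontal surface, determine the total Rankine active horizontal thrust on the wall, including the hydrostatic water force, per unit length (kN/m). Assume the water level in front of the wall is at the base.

29.0 kN/m

K_a = tan²(45° − φ/2) = 0.2803.
γ' = 19.8 − 9.81 = 9.990 kN/m³. Depth below WT = 1.7 m.
σ'_h at WT = K_a γ d_w = 4.811 kPa; at base = 4.811 + K_a γ' × 1.7 = 9.572 kPa.
P₁ (0–1.1 m) = ½×4.811×1.1 = 2.646. P₂ (1.1–2.8 m) = ½(4.811+9.572)×1.7 = 12.23.
P_w = ½ γ_w h₂² = 0.5×9.81×1.7² = 14.18. Total = 2.646+12.23+14.18 = 29.05 kN/m.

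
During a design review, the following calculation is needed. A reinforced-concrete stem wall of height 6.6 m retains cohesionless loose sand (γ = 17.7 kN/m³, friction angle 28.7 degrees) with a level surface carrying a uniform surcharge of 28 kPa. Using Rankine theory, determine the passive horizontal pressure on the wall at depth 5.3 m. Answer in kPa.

347 kPa

K_p = (1 + sin φ)/(1 − sin φ) = 2.848.
σ_v = γz + q = 17.7 × 5.3 + 28 = 121.8 kPa.
σ_h = K_p σ_v = 2.848 × 121.8 = 346.9 kPa.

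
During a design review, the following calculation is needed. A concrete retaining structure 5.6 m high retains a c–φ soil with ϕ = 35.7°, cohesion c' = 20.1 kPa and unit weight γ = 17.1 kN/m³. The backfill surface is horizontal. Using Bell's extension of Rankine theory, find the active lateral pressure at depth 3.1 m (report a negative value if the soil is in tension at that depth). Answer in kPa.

-6.67 kPa

K_a = (1 − sin φ)/(1 + sin φ) = 0.2630.
σ_a = K_a γ z − 2c√K_a = 0.2630×17.1×3.1 − 2×20.1×0.5128 = -6.674 kPa.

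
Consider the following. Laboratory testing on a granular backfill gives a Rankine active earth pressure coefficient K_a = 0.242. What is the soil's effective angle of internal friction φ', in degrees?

37.6°

K_a = tan²(45° − φ/2) ⇒ 45° − φ/2 = arctan(√0.242) = 26.19°.
φ = 2(45° − 26.19°) = 37.61°.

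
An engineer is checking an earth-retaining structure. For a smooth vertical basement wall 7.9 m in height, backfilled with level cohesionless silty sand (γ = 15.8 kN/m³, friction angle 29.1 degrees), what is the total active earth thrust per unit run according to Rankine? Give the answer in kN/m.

K_a = tan²(45° − φ/2) = 0.3456.
P_a = ½ K_a γ H² = 0.5 × 0.3456 × 15.8 × 7.9² = 170.4 kN/m.

170 kN/m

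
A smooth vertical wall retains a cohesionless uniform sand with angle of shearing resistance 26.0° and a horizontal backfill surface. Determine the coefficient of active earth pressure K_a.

0.390

K_a = tan²(45° − φ/2) = tan²(32.00°) = 0.3905.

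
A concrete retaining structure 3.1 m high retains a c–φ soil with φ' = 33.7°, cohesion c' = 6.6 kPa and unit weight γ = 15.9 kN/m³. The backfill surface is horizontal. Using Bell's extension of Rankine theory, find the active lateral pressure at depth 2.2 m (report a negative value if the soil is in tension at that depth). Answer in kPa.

2.95 kPa

K_a = (1 − sin φ)/(1 + sin φ) = 0.2863.
σ_a = K_a γ z − 2c√K_a = 0.2863×15.9×2.2 − 2×6.6×0.5351 = 2.952 kPa.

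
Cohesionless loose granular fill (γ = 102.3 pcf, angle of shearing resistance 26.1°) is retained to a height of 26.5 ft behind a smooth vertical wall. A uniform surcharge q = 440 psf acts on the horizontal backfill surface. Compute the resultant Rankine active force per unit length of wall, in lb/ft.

K_a = tan²(45° − φ/2) = 0.3889.
Soil triangle: ½ K_a γ H² = 0.5×0.3889×102.3×26.5² = 13970 lb/ft.
Surcharge rectangle: K_a q H = 0.3889×440×26.5 = 4535 lb/ft.
Total = 13970 + 4535 = 18510 lb/ft.

18500 lb/ft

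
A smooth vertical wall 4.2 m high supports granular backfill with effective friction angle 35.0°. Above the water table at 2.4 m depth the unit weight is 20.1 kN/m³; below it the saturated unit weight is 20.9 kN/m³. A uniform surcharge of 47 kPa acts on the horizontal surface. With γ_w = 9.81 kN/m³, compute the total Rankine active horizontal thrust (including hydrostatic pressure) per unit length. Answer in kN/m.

113 kN/m

K_a = tan²(45° − φ/2) = 0.2710.
γ' = 20.9 − 9.81 = 11.09 kN/m³. h₂ = H − d_w = 1.8 m.
σ'_h: at surface K_a·q = 12.74; at WT K_a(q+γd_w) = 25.81; at base K_a(q+γd_w+γ'h₂) = 31.22 kPa.
P₁ = ½(12.74+25.81)×2.4 = 46.25; P₂ = ½(25.81+31.22)×1.8 = 51.32; P_w = ½γ_w h₂² = 15.89.
Total = 46.25+51.32+15.89 = 113.5 kN/m.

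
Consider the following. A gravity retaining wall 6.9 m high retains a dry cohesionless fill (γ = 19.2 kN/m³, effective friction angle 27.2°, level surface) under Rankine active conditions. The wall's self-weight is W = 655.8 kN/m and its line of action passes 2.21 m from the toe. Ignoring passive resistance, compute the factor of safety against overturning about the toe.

K_a = tan²(45° − 27.2°/2) = 0.3726.
P_a = ½K_aγH² = 0.5×0.3726×19.2×6.9² = 170.3 kN/m, acting at H/3 = 2.300 m above the base.
Overturning moment M_o = P_a × H/3 = 170.3 × 2.300 = 391.7.
Resisting moment M_r = W × 2.21 = 655.8 × 2.21 = 1449.
FS_overturning = M_r/M_o = 1449/391.7 = 3.700.

3.70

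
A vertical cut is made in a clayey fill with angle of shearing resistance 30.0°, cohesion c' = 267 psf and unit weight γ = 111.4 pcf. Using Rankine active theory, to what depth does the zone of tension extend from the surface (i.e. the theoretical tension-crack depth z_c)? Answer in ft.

8.30 ft

K_a = tan²(45° − 30.0°/2) = 0.3333; √K_a = 0.5774.
The active pressure is zero where K_a γ z = 2c√K_a, so z_c = 2c/(γ√K_a) = 2×267/(111.4×0.5774) = 8.303 ft.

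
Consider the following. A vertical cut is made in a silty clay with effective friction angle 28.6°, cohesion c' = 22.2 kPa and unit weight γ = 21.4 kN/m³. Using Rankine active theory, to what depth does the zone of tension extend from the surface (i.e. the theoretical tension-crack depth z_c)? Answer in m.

3.49 m

K_a = tan²(45° − 28.6°/2) = 0.3525; √K_a = 0.5938.
The active pressure is zero where K_a γ z = 2c√K_a, so z_c = 2c/(γ√K_a) = 2×22.2/(21.4×0.5938) = 3.494 m.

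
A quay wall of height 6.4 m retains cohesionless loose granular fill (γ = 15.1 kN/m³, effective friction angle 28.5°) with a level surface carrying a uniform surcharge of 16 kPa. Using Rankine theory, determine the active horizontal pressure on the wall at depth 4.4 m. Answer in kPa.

K_a = (1 − sin φ)/(1 + sin φ) = 0.3540.
σ_v = γz + q = 15.1 × 4.4 + 16 = 82.44 kPa.
σ_h = K_a σ_v = 0.3540 × 82.44 = 29.18 kPa.

29.2 kPa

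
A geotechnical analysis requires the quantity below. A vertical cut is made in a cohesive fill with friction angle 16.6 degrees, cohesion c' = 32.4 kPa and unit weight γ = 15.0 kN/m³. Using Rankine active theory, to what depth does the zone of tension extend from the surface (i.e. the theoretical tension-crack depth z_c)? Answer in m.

K_a = tan²(45° − 16.6°/2) = 0.5556; √K_a = 0.7454.
The active pressure is zero where K_a γ z = 2c√K_a, so z_c = 2c/(γ√K_a) = 2×32.4/(15.0×0.7454) = 5.796 m.

5.80 m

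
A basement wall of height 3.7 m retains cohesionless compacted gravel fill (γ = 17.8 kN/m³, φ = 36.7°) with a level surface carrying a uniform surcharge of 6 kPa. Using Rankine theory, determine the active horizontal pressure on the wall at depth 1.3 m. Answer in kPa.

K_a = (1 − sin φ)/(1 + sin φ) = 0.2519.
σ_v = γz + q = 17.8 × 1.3 + 6 = 29.14 kPa.
σ_h = K_a σ_v = 0.2519 × 29.14 = 7.339 kPa.

7.34 kPa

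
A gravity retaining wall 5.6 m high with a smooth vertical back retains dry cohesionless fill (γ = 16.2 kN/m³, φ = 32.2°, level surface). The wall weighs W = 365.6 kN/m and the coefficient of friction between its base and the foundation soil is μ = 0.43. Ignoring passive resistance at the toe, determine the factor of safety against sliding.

K_a = tan²(45° − 32.2°/2) = 0.3047.
P_a = ½K_aγH² = 0.5×0.3047×16.2×5.6² = 77.41 kN/m, acting at H/3 = 1.867 m above the base.
FS_sliding = μW / P_a = 0.43×365.6 / 77.41 = 2.031.

2.03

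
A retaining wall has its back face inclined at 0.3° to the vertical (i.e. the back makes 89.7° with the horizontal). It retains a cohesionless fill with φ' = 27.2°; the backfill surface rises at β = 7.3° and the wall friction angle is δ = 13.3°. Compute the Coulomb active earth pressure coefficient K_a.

0.374

K_a = sin²(α+φ) / [sin²α · sin(α−δ) · (1 + √{sin(φ+δ)sin(φ−β) / (sin(α−δ)sin(α+β))})²].
With α = 89.7°, φ = 27.2°, δ = 13.3°, β = 7.3°: K_a = 0.3742.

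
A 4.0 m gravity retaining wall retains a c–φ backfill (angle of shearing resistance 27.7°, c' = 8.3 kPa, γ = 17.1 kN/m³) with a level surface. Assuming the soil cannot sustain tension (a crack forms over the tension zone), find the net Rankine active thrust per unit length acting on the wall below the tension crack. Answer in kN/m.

17.9 kN/m

K_a = 0.3653; √K_a = 0.6044.
Tension-crack depth z_c = 2c/(γ√K_a) = 2×8.3/(17.1×0.6044) = 1.606 m.
σ_a at base = K_a γ H − 2c√K_a = 0.3653×17.1×4.0 − 2×8.3×0.6044 = 14.96 kPa.
P_a = ½ × 14.96 × (H − z_c) = 0.5×14.96×2.394 = 17.90 kN/m.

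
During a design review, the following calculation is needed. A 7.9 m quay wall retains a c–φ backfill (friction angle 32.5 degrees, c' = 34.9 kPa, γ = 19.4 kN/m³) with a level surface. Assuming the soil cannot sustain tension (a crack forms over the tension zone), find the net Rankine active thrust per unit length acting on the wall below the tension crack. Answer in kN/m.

K_a = 0.3010; √K_a = 0.5486.
Tension-crack depth z_c = 2c/(γ√K_a) = 2×34.9/(19.4×0.5486) = 6.558 m.
σ_a at base = K_a γ H − 2c√K_a = 0.3010×19.4×7.9 − 2×34.9×0.5486 = 7.835 kPa.
P_a = ½ × 7.835 × (H − z_c) = 0.5×7.835×1.342 = 5.257 kN/m.

5.26 kN/m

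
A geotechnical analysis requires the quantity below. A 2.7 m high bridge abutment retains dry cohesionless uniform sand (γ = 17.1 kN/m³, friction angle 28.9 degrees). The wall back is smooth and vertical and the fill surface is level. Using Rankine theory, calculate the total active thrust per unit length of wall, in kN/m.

K_a = tan²(45° − φ/2) = 0.3484.
P_a = ½ K_a γ H² = 0.5 × 0.3484 × 17.1 × 2.7² = 21.71 kN/m.

21.7 kN/m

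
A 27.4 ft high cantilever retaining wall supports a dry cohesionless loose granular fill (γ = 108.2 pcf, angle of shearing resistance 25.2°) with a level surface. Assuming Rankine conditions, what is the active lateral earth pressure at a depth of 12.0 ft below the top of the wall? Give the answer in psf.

523 psf

K_a = (1 − sin φ)/(1 + sin φ) = 0.4027.
σ_h = K_a γ z = 0.4027 × 108.2 × 12.0 = 522.9 psf.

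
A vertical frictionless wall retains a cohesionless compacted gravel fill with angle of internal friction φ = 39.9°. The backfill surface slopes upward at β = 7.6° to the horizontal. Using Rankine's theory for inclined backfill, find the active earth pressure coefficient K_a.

K_a = cos β · (cos β − √(cos²β − cos²φ)) / (cos β + √(cos²β − cos²φ)).
cos β = 0.9912, cos φ = 0.7672, √(cos²β − cos²φ) = 0.6277.
K_a = 0.9912 × (0.9912 − 0.6277)/(0.9912 + 0.6277) = 0.2226.

0.223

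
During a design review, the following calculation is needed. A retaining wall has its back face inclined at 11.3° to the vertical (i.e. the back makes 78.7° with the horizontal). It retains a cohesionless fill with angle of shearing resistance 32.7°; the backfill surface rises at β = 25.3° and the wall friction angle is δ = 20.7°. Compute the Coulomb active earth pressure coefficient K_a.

0.579

K_a = sin²(α+φ) / [sin²α · sin(α−δ) · (1 + √{sin(φ+δ)sin(φ−β) / (sin(α−δ)sin(α+β))})²].
With α = 78.7°, φ = 32.7°, δ = 20.7°, β = 25.3°: K_a = 0.5794.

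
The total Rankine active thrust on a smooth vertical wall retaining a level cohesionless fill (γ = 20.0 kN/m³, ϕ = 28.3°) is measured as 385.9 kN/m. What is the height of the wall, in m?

10.4 m

K_a = 0.3568. P_a = ½ K_a γ H² ⇒ H = √(2P_a/(K_a γ)).
H = √(2×385.9/(0.3568×20.0)) = 10.40 m.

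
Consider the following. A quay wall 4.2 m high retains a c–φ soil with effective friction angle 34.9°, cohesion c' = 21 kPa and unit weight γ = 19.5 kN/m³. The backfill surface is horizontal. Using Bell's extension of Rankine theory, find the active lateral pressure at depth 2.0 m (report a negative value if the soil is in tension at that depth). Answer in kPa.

K_a = (1 − sin φ)/(1 + sin φ) = 0.2721.
σ_a = K_a γ z − 2c√K_a = 0.2721×19.5×2.0 − 2×21×0.5217 = -11.30 kPa.

-11.3 kPa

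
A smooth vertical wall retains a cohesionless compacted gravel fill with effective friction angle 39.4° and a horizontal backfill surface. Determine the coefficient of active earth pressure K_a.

K_a = tan²(45° − φ/2) = tan²(25.30°) = 0.2234.

0.223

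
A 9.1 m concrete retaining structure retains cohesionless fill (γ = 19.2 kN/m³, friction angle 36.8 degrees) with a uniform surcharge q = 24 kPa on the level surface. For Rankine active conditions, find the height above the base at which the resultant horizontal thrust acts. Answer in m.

3.36 m

K_a = 0.2508.
Triangular part P₁ = ½K_aγH² = 199.4 at H/3 = 3.033 m; rectangular part P₂ = K_a q H = 54.77 at H/2 = 4.550 m.
ȳ = (P₁·3.033 + P₂·4.550)/(P₁+P₂) = 3.360 m.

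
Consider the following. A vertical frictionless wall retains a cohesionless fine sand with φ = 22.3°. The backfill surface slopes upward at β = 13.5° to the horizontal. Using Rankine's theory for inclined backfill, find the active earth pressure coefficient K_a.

0.515

K_a = cos β · (cos β − √(cos²β − cos²φ)) / (cos β + √(cos²β − cos²φ)).
cos β = 0.9724, cos φ = 0.9252, √(cos²β − cos²φ) = 0.2991.
K_a = 0.9724 × (0.9724 − 0.2991)/(0.9724 + 0.2991) = 0.5148.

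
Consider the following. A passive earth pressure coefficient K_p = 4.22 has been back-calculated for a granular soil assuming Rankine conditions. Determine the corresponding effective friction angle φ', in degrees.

K_p = (1+sin φ)/(1−sin φ) ⇒ sin φ = (K_p − 1)/(K_p + 1) = 0.6169.
φ = arcsin(0.6169) = 38.09°.

38.1°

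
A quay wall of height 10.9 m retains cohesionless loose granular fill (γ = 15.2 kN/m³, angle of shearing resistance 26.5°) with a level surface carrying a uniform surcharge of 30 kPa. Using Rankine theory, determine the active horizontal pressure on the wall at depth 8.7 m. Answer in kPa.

62.1 kPa

K_a = (1 − sin φ)/(1 + sin φ) = 0.3829.
σ_v = γz + q = 15.2 × 8.7 + 30 = 162.2 kPa.
σ_h = K_a σ_v = 0.3829 × 162.2 = 62.13 kPa.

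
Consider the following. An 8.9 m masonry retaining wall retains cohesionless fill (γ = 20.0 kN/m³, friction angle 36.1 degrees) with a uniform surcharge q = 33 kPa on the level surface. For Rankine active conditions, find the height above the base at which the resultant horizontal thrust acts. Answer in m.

3.37 m

K_a = 0.2585.
Triangular part P₁ = ½K_aγH² = 204.8 at H/3 = 2.967 m; rectangular part P₂ = K_a q H = 75.92 at H/2 = 4.450 m.
ȳ = (P₁·2.967 + P₂·4.450)/(P₁+P₂) = 3.368 m.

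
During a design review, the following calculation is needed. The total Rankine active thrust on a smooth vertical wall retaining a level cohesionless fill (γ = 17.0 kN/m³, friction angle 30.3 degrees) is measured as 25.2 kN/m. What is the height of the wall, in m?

3.00 m

K_a = 0.3293. P_a = ½ K_a γ H² ⇒ H = √(2P_a/(K_a γ)).
H = √(2×25.2/(0.3293×17.0)) = 3.000 m.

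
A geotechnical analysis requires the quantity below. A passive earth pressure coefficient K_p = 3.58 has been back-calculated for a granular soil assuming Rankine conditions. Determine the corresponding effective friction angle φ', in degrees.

K_p = (1+sin φ)/(1−sin φ) ⇒ sin φ = (K_p − 1)/(K_p + 1) = 0.5633.
φ = arcsin(0.5633) = 34.29°.

34.3°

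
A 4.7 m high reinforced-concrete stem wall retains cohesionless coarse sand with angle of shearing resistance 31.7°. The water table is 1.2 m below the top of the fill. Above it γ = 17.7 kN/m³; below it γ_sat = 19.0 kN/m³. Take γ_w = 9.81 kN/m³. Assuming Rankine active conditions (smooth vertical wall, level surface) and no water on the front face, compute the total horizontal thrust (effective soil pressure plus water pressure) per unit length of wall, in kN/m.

K_a = tan²(45° − φ/2) = 0.3111.
γ' = 19.0 − 9.81 = 9.190 kN/m³. Depth below WT = 3.5 m.
σ'_h at WT = K_a γ d_w = 6.607 kPa; at base = 6.607 + K_a γ' × 3.5 = 16.61 kPa.
P₁ (0–1.2 m) = ½×6.607×1.2 = 3.964. P₂ (1.2–4.7 m) = ½(6.607+16.61)×3.5 = 40.63.
P_w = ½ γ_w h₂² = 0.5×9.81×3.5² = 60.09. Total = 3.964+40.63+60.09 = 104.7 kN/m.

105 kN/m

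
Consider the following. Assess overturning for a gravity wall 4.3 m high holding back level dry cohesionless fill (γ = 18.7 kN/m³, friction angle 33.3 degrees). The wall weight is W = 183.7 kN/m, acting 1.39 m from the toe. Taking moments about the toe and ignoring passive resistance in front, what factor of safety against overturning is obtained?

K_a = tan²(45° − 33.3°/2) = 0.2911.
P_a = ½K_aγH² = 0.5×0.2911×18.7×4.3² = 50.33 kN/m, acting at H/3 = 1.433 m above the base.
Overturning moment M_o = P_a × H/3 = 50.33 × 1.433 = 72.14.
Resisting moment M_r = W × 1.39 = 183.7 × 1.39 = 255.3.
FS_overturning = M_r/M_o = 255.3/72.14 = 3.539.

3.54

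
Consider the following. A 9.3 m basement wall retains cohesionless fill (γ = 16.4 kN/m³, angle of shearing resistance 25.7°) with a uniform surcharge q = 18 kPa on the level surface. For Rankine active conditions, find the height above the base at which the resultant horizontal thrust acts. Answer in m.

K_a = 0.3950.
Triangular part P₁ = ½K_aγH² = 280.2 at H/3 = 3.100 m; rectangular part P₂ = K_a q H = 66.13 at H/2 = 4.650 m.
ȳ = (P₁·3.100 + P₂·4.650)/(P₁+P₂) = 3.396 m.

3.40 m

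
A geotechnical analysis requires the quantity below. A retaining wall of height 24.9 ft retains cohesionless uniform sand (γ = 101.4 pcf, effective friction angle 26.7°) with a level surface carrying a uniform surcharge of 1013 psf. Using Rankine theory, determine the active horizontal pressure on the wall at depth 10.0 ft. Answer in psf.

K_a = (1 − sin φ)/(1 + sin φ) = 0.3800.
σ_v = γz + q = 101.4 × 10.0 + 1013 = 2027 psf.
σ_h = K_a σ_v = 0.3800 × 2027 = 770.2 psf.

770 psf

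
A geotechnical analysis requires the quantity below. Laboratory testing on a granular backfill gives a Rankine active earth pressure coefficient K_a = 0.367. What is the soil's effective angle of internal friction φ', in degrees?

K_a = tan²(45° − φ/2) ⇒ 45° − φ/2 = arctan(√0.367) = 31.21°.
φ = 2(45° − 31.21°) = 27.58°.

27.6°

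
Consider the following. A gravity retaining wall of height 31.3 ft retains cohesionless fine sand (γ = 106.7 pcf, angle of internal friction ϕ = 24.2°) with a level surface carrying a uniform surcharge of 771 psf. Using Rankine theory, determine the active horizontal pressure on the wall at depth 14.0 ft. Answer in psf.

K_a = (1 − sin φ)/(1 + sin φ) = 0.4185.
σ_v = γz + q = 106.7 × 14.0 + 771 = 2265 psf.
σ_h = K_a σ_v = 0.4185 × 2265 = 947.9 psf.

948 psf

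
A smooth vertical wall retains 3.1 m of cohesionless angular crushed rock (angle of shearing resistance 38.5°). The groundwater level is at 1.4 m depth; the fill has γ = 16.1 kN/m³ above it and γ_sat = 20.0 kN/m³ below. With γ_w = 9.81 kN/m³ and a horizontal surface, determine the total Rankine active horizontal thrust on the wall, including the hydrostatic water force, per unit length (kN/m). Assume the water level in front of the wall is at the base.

30.2 kN/m

K_a = tan²(45° − φ/2) = 0.2327.
γ' = 20.0 − 9.81 = 10.19 kN/m³. Depth below WT = 1.7 m.
σ'_h at WT = K_a γ d_w = 5.244 kPa; at base = 5.244 + K_a γ' × 1.7 = 9.274 kPa.
P₁ (0–1.4 m) = ½×5.244×1.4 = 3.671. P₂ (1.4–3.1 m) = ½(5.244+9.274)×1.7 = 12.34.
P_w = ½ γ_w h₂² = 0.5×9.81×1.7² = 14.18. Total = 3.671+12.34+14.18 = 30.19 kN/m.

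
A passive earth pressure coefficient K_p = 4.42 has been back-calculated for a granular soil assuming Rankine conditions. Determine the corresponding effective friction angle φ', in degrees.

39.1°

K_p = (1+sin φ)/(1−sin φ) ⇒ sin φ = (K_p − 1)/(K_p + 1) = 0.6310.
φ = arcsin(0.6310) = 39.12°.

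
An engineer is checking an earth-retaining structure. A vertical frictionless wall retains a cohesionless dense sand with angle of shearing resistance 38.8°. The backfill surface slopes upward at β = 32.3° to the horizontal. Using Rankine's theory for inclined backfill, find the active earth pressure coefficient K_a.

0.373

K_a = cos β · (cos β − √(cos²β − cos²φ)) / (cos β + √(cos²β − cos²φ)).
cos β = 0.8453, cos φ = 0.7793, √(cos²β − cos²φ) = 0.3273.
K_a = 0.8453 × (0.8453 − 0.3273)/(0.8453 + 0.3273) = 0.3734.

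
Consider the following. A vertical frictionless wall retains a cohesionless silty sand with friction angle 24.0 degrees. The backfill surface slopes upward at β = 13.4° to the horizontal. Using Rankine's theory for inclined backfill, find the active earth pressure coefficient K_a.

K_a = cos β · (cos β − √(cos²β − cos²φ)) / (cos β + √(cos²β − cos²φ)).
cos β = 0.9728, cos φ = 0.9135, √(cos²β − cos²φ) = 0.3343.
K_a = 0.9728 × (0.9728 − 0.3343)/(0.9728 + 0.3343) = 0.4752.

0.475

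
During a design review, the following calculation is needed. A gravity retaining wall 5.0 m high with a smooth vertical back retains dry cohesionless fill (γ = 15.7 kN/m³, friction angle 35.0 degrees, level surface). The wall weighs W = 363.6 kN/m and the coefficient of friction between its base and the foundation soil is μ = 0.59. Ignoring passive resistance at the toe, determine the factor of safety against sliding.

K_a = tan²(45° − 35.0°/2) = 0.2710.
P_a = ½K_aγH² = 0.5×0.2710×15.7×5.0² = 53.18 kN/m, acting at H/3 = 1.667 m above the base.
FS_sliding = μW / P_a = 0.59×363.6 / 53.18 = 4.034.

4.03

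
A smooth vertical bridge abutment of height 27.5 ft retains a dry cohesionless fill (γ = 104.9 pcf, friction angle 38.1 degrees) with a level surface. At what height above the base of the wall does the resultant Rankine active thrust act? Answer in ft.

9.17 ft

K_a = 0.2368.
The pressure distribution is triangular, so the resultant acts at H/3 above the base = 27.5/3 = 9.167 ft.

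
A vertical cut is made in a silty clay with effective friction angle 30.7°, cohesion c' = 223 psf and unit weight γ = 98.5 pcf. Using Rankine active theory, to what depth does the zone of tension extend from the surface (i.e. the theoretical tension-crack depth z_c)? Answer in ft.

7.95 ft

K_a = tan²(45° − 30.7°/2) = 0.3240; √K_a = 0.5692.
The active pressure is zero where K_a γ z = 2c√K_a, so z_c = 2c/(γ√K_a) = 2×223/(98.5×0.5692) = 7.954 ft.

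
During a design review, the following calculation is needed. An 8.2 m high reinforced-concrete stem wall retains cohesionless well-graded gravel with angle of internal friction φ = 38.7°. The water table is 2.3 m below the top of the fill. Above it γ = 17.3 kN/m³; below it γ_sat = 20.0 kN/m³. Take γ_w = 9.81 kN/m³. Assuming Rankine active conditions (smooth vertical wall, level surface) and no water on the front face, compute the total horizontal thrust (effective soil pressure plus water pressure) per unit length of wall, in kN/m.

K_a = tan²(45° − φ/2) = 0.2306.
γ' = 20.0 − 9.81 = 10.19 kN/m³. Depth below WT = 5.9 m.
σ'_h at WT = K_a γ d_w = 9.175 kPa; at base = 9.175 + K_a γ' × 5.9 = 23.04 kPa.
P₁ (0–2.3 m) = ½×9.175×2.3 = 10.55. P₂ (2.3–8.2 m) = ½(9.175+23.04)×5.9 = 95.03.
P_w = ½ γ_w h₂² = 0.5×9.81×5.9² = 170.7. Total = 10.55+95.03+170.7 = 276.3 kN/m.

276 kN/m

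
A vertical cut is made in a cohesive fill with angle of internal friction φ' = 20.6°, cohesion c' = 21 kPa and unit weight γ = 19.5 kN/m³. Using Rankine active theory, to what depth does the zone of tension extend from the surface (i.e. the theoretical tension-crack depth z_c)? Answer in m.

3.11 m

K_a = tan²(45° − 20.6°/2) = 0.4795; √K_a = 0.6924.
The active pressure is zero where K_a γ z = 2c√K_a, so z_c = 2c/(γ√K_a) = 2×21/(19.5×0.6924) = 3.111 m.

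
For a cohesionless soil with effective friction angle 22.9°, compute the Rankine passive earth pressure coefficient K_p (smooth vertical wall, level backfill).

K_p = (1 + sin φ)/(1 − sin φ) = tan²(45° + 22.9°/2) = 2.274.

2.27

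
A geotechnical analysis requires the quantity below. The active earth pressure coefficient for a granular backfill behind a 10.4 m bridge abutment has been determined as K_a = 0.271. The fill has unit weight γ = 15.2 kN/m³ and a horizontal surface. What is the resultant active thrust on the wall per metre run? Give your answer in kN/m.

223 kN/m

P = ½ K_a γ H² = 0.5 × 0.271 × 15.2 × 10.4² = 222.8 kN/m.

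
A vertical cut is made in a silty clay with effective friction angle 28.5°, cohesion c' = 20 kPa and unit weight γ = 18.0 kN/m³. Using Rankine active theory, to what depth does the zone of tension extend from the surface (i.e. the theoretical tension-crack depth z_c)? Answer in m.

K_a = tan²(45° − 28.5°/2) = 0.3540; √K_a = 0.5949.
The active pressure is zero where K_a γ z = 2c√K_a, so z_c = 2c/(γ√K_a) = 2×20/(18.0×0.5949) = 3.735 m.

3.74 m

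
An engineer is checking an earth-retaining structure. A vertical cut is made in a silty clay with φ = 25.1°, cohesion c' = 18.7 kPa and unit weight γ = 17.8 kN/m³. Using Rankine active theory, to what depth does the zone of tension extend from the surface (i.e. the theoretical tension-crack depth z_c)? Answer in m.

3.30 m

K_a = tan²(45° − 25.1°/2) = 0.4043; √K_a = 0.6358.
The active pressure is zero where K_a γ z = 2c√K_a, so z_c = 2c/(γ√K_a) = 2×18.7/(17.8×0.6358) = 3.304 m.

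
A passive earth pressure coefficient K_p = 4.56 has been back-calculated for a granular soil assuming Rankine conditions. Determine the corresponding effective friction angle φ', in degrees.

39.8°

K_p = (1+sin φ)/(1−sin φ) ⇒ sin φ = (K_p − 1)/(K_p + 1) = 0.6403.
φ = arcsin(0.6403) = 39.81°.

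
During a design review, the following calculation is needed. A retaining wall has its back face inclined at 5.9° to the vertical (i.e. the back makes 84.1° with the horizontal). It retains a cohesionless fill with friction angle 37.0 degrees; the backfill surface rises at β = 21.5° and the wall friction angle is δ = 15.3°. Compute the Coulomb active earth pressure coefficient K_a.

0.360

K_a = sin²(α+φ) / [sin²α · sin(α−δ) · (1 + √{sin(φ+δ)sin(φ−β) / (sin(α−δ)sin(α+β))})²].
With α = 84.1°, φ = 37.0°, δ = 15.3°, β = 21.5°: K_a = 0.3603.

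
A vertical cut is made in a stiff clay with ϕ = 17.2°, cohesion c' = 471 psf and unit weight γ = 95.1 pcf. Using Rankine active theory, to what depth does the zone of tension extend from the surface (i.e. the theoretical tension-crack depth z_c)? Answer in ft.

13.4 ft

K_a = tan²(45° − 17.2°/2) = 0.5436; √K_a = 0.7373.
The active pressure is zero where K_a γ z = 2c√K_a, so z_c = 2c/(γ√K_a) = 2×471/(95.1×0.7373) = 13.44 ft.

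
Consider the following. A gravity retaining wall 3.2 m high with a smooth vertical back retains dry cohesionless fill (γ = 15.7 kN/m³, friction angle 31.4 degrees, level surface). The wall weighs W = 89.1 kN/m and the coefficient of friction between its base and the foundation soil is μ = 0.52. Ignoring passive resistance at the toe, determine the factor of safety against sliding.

1.83

K_a = tan²(45° − 31.4°/2) = 0.3149.
P_a = ½K_aγH² = 0.5×0.3149×15.7×3.2² = 25.31 kN/m, acting at H/3 = 1.067 m above the base.
FS_sliding = μW / P_a = 0.52×89.1 / 25.31 = 1.830.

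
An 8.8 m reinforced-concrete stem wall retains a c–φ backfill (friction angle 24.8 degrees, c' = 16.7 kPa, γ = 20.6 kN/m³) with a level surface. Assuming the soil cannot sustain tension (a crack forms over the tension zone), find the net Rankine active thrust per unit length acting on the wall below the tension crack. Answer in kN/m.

165 kN/m

K_a = 0.4090; √K_a = 0.6395.
Tension-crack depth z_c = 2c/(γ√K_a) = 2×16.7/(20.6×0.6395) = 2.535 m.
σ_a at base = K_a γ H − 2c√K_a = 0.4090×20.6×8.8 − 2×16.7×0.6395 = 52.78 kPa.
P_a = ½ × 52.78 × (H − z_c) = 0.5×52.78×6.265 = 165.3 kN/m.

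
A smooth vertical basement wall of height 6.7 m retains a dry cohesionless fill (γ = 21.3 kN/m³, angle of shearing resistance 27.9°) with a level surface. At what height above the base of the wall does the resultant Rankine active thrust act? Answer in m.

K_a = 0.3625.
The pressure distribution is triangular, so the resultant acts at H/3 above the base = 6.7/3 = 2.233 m.

2.23 m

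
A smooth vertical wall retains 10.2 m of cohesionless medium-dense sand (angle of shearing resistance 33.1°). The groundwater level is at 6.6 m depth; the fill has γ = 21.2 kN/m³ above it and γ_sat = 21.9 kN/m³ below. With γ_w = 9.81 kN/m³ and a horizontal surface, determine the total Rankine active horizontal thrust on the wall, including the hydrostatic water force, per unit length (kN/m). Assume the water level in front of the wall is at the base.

K_a = tan²(45° − φ/2) = 0.2936.
γ' = 21.9 − 9.81 = 12.09 kN/m³. Depth below WT = 3.6 m.
σ'_h at WT = K_a γ d_w = 41.08 kPa; at base = 41.08 + K_a γ' × 3.6 = 53.85 kPa.
P₁ (0–6.6 m) = ½×41.08×6.6 = 135.6. P₂ (6.6–10.2 m) = ½(41.08+53.85)×3.6 = 170.9.
P_w = ½ γ_w h₂² = 0.5×9.81×3.6² = 63.57. Total = 135.6+170.9+63.57 = 370.0 kN/m.

370 kN/m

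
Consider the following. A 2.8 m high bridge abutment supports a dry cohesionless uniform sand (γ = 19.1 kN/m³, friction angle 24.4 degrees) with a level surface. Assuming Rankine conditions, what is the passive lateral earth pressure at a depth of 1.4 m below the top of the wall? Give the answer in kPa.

64.4 kPa

K_p = (1 + sin φ)/(1 − sin φ) = 2.408.
σ_h = K_p γ z = 2.408 × 19.1 × 1.4 = 64.38 kPa.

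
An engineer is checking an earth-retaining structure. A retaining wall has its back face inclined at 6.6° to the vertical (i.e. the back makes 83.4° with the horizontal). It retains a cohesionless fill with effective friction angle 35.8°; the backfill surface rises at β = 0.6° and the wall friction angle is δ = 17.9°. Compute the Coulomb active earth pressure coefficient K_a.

K_a = sin²(α+φ) / [sin²α · sin(α−δ) · (1 + √{sin(φ+δ)sin(φ−β) / (sin(α−δ)sin(α+β))})²].
With α = 83.4°, φ = 35.8°, δ = 17.9°, β = 0.6°: K_a = 0.2880.

0.288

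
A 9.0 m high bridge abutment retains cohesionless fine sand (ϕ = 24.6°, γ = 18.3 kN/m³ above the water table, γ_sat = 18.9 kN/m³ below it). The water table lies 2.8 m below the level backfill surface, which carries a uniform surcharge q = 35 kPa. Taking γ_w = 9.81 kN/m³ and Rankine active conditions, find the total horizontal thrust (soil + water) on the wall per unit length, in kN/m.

K_a = tan²(45° − φ/2) = 0.4121.
γ' = 18.9 − 9.81 = 9.090 kN/m³. h₂ = H − d_w = 6.2 m.
σ'_h: at surface K_a·q = 14.43; at WT K_a(q+γd_w) = 35.54; at base K_a(q+γd_w+γ'h₂) = 58.77 kPa.
P₁ = ½(14.43+35.54)×2.8 = 69.96; P₂ = ½(35.54+58.77)×6.2 = 292.4; P_w = ½γ_w h₂² = 188.5.
Total = 69.96+292.4+188.5 = 550.9 kN/m.

551 kN/m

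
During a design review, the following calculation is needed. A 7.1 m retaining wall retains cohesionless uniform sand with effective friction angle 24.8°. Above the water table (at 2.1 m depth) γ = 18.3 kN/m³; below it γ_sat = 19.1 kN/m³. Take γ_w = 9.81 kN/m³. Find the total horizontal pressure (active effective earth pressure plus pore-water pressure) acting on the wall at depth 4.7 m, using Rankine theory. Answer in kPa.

51.1 kPa

K_a = (1 − sin φ)/(1 + sin φ) = 0.4090.
γ' = 19.1 − 9.81 = 9.290 kN/m³.
Effective vertical stress at 4.7 m: σ'_v = 18.3×2.1 + 9.290×2.60 = 62.58 kPa.
σ'_h = K_a σ'_v = 0.4090 × 62.58 = 25.60 kPa; u = γ_w × 2.60 = 25.51 kPa.
Total σ_h = 25.60 + 25.51 = 51.10 kPa.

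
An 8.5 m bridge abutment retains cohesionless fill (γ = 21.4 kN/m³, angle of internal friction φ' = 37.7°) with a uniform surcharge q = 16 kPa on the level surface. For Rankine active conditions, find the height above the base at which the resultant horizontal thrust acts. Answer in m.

K_a = 0.2411.
Triangular part P₁ = ½K_aγH² = 186.4 at H/3 = 2.833 m; rectangular part P₂ = K_a q H = 32.78 at H/2 = 4.250 m.
ȳ = (P₁·2.833 + P₂·4.250)/(P₁+P₂) = 3.045 m.

3.05 m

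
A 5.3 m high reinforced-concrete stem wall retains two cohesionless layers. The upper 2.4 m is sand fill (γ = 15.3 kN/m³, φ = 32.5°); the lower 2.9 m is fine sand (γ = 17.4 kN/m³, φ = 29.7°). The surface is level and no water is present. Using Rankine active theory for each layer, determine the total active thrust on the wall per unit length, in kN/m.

K_a1 = tan²(45°−32.5°/2) = 0.3010; K_a2 = tan²(45°−29.7°/2) = 0.3374.
Layer 1: σ at base = K_a1 γ₁ h₁ = 11.05 kPa; P₁ = ½×11.05×2.4 = 13.26.
Layer 2: σ_v at top = γ₁h₁ = 36.72; σ_h top = K_a2×36.72 = 12.39; σ_h base = K_a2×(36.72+17.4×2.9) = 29.41.
P₂ = ½(12.39+29.41)×2.9 = 60.61. Total P_a = 13.26+60.61 = 73.87 kN/m.

73.9 kN/m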